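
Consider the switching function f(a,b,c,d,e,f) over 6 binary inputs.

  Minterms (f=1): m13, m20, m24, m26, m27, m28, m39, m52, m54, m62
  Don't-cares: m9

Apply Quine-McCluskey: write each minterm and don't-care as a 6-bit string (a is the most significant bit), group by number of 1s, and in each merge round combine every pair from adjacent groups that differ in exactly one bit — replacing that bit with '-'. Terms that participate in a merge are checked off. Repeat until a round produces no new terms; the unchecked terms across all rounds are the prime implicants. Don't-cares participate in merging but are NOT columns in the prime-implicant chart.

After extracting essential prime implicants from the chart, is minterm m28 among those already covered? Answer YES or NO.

NO

[col 0] 001001*, 001101*, 010100*, 011000*, 011010*, 011011*, 011100*, 100111, 110100*, 110110*, 111110*
[col 1] -10100, 001-01, 01-100, 011-00, 0110-0, 01101-, 11-110, 1101-0
Prime implicants: -10100, 001-01, 01-100, 011-00, 0110-0, 01101-, 100111, 11-110, 1101-0
PI chart (minterm → PIs covering it):
  13 | 001-01  (sole → essential)
  20 | -10100,01-100
  24 | 011-00,0110-0
  26 | 0110-0,01101-
  27 | 01101-  (sole → essential)
  28 | 01-100,011-00
  39 | 100111  (sole → essential)
  52 | -10100,1101-0
  54 | 11-110,1101-0
  62 | 11-110  (sole → essential)
Essential prime implicants: 001-01, 01101-, 100111, 11-110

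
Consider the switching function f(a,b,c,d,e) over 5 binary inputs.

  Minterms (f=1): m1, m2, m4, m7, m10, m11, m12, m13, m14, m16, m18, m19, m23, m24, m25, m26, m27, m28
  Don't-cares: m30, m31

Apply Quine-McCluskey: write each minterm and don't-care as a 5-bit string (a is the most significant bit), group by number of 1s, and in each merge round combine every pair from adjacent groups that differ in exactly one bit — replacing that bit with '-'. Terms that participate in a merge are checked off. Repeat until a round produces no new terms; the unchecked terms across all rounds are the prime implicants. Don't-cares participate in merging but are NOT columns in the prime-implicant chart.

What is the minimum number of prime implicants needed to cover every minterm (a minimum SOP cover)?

size-2^0 implicants → 00001  00010(✓)  00100(✓)  00111(✓)  01010(✓)  01011(✓)  01100(✓)  01101(✓)  01110(✓)  10000(✓)  10010(✓)  10011(✓)  10111(✓)  11000(✓)  11001(✓)  11010(✓)  11011(✓)  11100(✓)  11110(✓)  11111(✓)
size-2^1 implicants → -0010(✓)  -0111  -1010(✓)  -1011(✓)  -1100(✓)  -1110(✓)  0-010(✓)  0-100  01-10(✓)  0101-(✓)  011-0(✓)  0110-  1-000(✓)  1-010(✓)  1-011(✓)  1-111(✓)  10-11(✓)  100-0(✓)  1001-(✓)  11-00(✓)  11-10(✓)  11-11(✓)  110-0(✓)  110-1(✓)  1100-(✓)  1101-(✓)  111-0(✓)  1111-(✓)
size-2^2 implicants → --010  -1-10  -101-  -11-0  1--11  1-0-0  1-01-  11--0  11-1-  110--
Unchecked terms (primes): --010, -0111, -1-10, -101-, -11-0, 0-100, 00001, 0110-, 1--11, 1-0-0, 1-01-, 11--0, 11-1-, 110--
Minterm coverage:
  m1 ⊆ 00001 [E]
  m2 ⊆ --010 [E]
  m4 ⊆ 0-100 [E]
  m7 ⊆ -0111 [E]
  m10 ⊆ --010,-1-10,-101-
  m11 ⊆ -101- [E]
  m12 ⊆ -11-0,0-100,0110-
  m13 ⊆ 0110- [E]
  m14 ⊆ -1-10,-11-0
  m16 ⊆ 1-0-0 [E]
  m18 ⊆ --010,1-0-0,1-01-
  m19 ⊆ 1--11,1-01-
  m23 ⊆ -0111,1--11
  m24 ⊆ 1-0-0,11--0,110--
  m25 ⊆ 110-- [E]
  m26 ⊆ --010,-1-10,-101-,1-0-0,1-01-,11--0,11-1-,110--
  m27 ⊆ -101-,1--11,1-01-,11-1-,110--
  m28 ⊆ -11-0,11--0
E = {--010, -0111, -101-, 0-100, 00001, 0110-, 1-0-0, 110--}
Petrick residual → -11-0, 1--11
Cover = c'de' + b'cde + bc'd + bce' + a'cd'e' + a'b'c'd'e + a'bcd' + ade + ac'e' + abc'  |cover|=10

10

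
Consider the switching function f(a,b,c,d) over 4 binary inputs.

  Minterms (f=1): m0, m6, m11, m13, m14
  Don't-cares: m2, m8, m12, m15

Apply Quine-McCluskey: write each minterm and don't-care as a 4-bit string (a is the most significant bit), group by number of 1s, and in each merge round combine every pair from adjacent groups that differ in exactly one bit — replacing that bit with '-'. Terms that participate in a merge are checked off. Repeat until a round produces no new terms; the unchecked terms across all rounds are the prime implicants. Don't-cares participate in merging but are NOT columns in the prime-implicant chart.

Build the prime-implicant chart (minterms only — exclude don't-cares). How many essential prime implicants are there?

size-2^0 implicants → 0000(✓)  0010(✓)  0110(✓)  1000(✓)  1011(✓)  1100(✓)  1101(✓)  1110(✓)  1111(✓)
size-2^1 implicants → -000  -110  0-10  00-0  1-00  1-11  11-0(✓)  11-1(✓)  110-(✓)  111-(✓)
size-2^2 implicants → 11--
Unchecked terms (primes): -000, -110, 0-10, 00-0, 1-00, 1-11, 11--
Minterm coverage:
  m0 ⊆ -000,00-0
  m6 ⊆ -110,0-10
  m11 ⊆ 1-11 [E]
  m13 ⊆ 11-- [E]
  m14 ⊆ -110,11--
E = {1-11, 11--}

2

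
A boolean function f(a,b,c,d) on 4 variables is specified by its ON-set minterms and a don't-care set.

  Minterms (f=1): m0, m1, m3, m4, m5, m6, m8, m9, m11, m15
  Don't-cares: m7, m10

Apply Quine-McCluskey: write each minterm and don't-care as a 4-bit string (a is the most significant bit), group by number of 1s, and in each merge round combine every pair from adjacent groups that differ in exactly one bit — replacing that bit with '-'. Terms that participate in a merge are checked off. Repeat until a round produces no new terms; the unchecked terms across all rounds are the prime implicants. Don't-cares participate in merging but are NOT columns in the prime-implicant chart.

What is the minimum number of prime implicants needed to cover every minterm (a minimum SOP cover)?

Round 0: 0000✓ 0001✓ 0011✓ 0100✓ 0101✓ 0110✓ 0111✓ 1000✓ 1001✓ 1010✓ 1011✓ 1111✓
Round 1: -000✓ -001✓ -011✓ -111✓ 0-00✓ 0-01✓ 0-11✓ 00-1✓ 000-✓ 01-0✓ 01-1✓ 010-✓ 011-✓ 1-11✓ 10-0✓ 10-1✓ 100-✓ 101-✓
Round 2: --11 -0-1 -00- 0--1 0-0- 01-- 10--
PIs = {--11, -0-1, -00-, 0--1, 0-0-, 01--, 10--}
Coverage chart:
  m0: -00-,0-0-
  m1: -0-1,-00-,0--1,0-0-
  m3: --11,-0-1,0--1
  m4: 0-0-,01--
  m5: 0--1,0-0-,01--
  m6: 01-- ←essential
  m8: -00-,10--
  m9: -0-1,-00-,10--
  m11: --11,-0-1,10--
  m15: --11 ←essential
Essential: --11, 01--
Petrick residual → -00-
Min cover (3 terms): cd + b'c' + a'b

3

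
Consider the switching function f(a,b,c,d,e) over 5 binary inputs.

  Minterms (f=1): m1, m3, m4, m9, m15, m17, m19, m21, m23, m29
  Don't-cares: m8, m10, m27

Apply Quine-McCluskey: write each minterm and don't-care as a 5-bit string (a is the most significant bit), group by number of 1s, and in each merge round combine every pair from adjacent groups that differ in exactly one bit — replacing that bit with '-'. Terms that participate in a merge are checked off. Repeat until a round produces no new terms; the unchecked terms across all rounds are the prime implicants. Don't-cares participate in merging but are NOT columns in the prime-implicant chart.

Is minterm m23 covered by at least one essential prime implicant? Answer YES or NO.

[col 0] 00001*, 00011*, 00100, 01000*, 01001*, 01010*, 01111, 10001*, 10011*, 10101*, 10111*, 11011*, 11101*
[col 1] -0001*, -0011*, 0-001, 000-1*, 010-0, 0100-, 1-011, 1-101, 10-01*, 10-11*, 100-1*, 101-1*
[col 2] -00-1, 10--1
Prime implicants: -00-1, 0-001, 00100, 010-0, 0100-, 01111, 1-011, 1-101, 10--1
PI chart (minterm → PIs covering it):
  1 | -00-1,0-001
  3 | -00-1  (sole → essential)
  4 | 00100  (sole → essential)
  9 | 0-001,0100-
  15 | 01111  (sole → essential)
  17 | -00-1,10--1
  19 | -00-1,1-011,10--1
  21 | 1-101,10--1
  23 | 10--1  (sole → essential)
  29 | 1-101  (sole → essential)
Essential prime implicants: -00-1, 00100, 01111, 1-101, 10--1

YES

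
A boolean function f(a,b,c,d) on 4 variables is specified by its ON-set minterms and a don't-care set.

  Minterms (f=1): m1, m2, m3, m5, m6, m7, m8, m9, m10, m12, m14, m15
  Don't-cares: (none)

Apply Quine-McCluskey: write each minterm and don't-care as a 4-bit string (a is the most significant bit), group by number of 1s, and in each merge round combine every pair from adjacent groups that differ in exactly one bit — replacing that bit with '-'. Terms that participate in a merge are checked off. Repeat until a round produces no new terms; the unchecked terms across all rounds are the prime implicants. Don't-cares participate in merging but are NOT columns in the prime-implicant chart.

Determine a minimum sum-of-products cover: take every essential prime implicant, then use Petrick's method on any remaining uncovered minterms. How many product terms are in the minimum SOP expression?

5

Round 0: 0001✓ 0010✓ 0011✓ 0101✓ 0110✓ 0111✓ 1000✓ 1001✓ 1010✓ 1100✓ 1110✓ 1111✓
Round 1: -001 -010✓ -110✓ -111✓ 0-01✓ 0-10✓ 0-11✓ 00-1✓ 001-✓ 01-1✓ 011-✓ 1-00✓ 1-10✓ 10-0✓ 100- 11-0✓ 111-✓
Round 2: --10 -11- 0--1 0-1- 1--0
PIs = {--10, -001, -11-, 0--1, 0-1-, 1--0, 100-}
Coverage chart:
  m1: -001,0--1
  m2: --10,0-1-
  m3: 0--1,0-1-
  m5: 0--1 ←essential
  m6: --10,-11-,0-1-
  m7: -11-,0--1,0-1-
  m8: 1--0,100-
  m9: -001,100-
  m10: --10,1--0
  m12: 1--0 ←essential
  m14: --10,-11-,1--0
  m15: -11- ←essential
Essential: -11-, 0--1, 1--0
Petrick residual → --10, -001
Min cover (5 terms): cd' + b'c'd + bc + a'd + ad'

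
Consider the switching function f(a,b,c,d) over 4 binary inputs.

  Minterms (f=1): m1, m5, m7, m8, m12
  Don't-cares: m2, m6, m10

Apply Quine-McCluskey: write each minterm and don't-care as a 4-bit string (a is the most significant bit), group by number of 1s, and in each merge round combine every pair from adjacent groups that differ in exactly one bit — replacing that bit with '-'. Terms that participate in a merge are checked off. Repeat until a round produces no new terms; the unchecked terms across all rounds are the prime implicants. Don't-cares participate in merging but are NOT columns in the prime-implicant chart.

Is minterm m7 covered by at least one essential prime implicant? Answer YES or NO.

[col 0] 0001*, 0010*, 0101*, 0110*, 0111*, 1000*, 1010*, 1100*
[col 1] -010, 0-01, 0-10, 01-1, 011-, 1-00, 10-0
Prime implicants: -010, 0-01, 0-10, 01-1, 011-, 1-00, 10-0
PI chart (minterm → PIs covering it):
  1 | 0-01  (sole → essential)
  5 | 0-01,01-1
  7 | 01-1,011-
  8 | 1-00,10-0
  12 | 1-00  (sole → essential)
Essential prime implicants: 0-01, 1-00

NO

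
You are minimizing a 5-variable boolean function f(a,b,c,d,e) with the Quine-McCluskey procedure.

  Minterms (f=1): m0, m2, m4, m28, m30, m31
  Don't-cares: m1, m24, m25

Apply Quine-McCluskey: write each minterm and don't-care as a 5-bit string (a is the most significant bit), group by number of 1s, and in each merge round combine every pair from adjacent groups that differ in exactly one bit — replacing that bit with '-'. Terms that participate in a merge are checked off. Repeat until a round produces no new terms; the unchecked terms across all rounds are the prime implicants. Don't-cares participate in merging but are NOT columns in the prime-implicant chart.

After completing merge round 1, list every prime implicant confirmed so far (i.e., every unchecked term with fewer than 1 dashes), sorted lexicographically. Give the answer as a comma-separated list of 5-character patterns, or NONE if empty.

size-2^0 implicants → 00000(✓)  00001(✓)  00010(✓)  00100(✓)  11000(✓)  11001(✓)  11100(✓)  11110(✓)  11111(✓)
size-2^1 implicants → 00-00  000-0  0000-  11-00  1100-  111-0  1111-
Unchecked terms (primes): 00-00, 000-0, 0000-, 11-00, 1100-, 111-0, 1111-

NONE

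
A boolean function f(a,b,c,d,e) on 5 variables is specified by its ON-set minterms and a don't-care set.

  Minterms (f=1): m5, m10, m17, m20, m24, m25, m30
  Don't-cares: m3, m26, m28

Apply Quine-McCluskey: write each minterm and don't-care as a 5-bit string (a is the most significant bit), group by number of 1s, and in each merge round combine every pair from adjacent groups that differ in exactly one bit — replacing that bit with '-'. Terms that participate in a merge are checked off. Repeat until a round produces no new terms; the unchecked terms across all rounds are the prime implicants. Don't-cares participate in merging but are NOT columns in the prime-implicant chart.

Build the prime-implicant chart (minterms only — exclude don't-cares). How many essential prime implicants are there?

5

[col 0] 00011, 00101, 01010*, 10001*, 10100*, 11000*, 11001*, 11010*, 11100*, 11110*
[col 1] -1010, 1-001, 1-100, 11-00*, 11-10*, 110-0*, 1100-, 111-0*
[col 2] 11--0
Prime implicants: -1010, 00011, 00101, 1-001, 1-100, 11--0, 1100-
PI chart (minterm → PIs covering it):
  5 | 00101  (sole → essential)
  10 | -1010  (sole → essential)
  17 | 1-001  (sole → essential)
  20 | 1-100  (sole → essential)
  24 | 11--0,1100-
  25 | 1-001,1100-
  30 | 11--0  (sole → essential)
Essential prime implicants: -1010, 00101, 1-001, 1-100, 11--0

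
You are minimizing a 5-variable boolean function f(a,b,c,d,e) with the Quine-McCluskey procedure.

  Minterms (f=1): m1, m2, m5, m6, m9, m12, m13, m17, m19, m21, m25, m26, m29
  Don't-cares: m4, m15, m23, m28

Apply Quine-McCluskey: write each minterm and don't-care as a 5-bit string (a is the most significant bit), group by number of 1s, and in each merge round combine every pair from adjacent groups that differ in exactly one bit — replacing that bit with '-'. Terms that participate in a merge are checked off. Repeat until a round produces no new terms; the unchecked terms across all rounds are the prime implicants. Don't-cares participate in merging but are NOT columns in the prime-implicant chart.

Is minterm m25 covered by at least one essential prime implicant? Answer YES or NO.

size-2^0 implicants → 00001(✓)  00010(✓)  00100(✓)  00101(✓)  00110(✓)  01001(✓)  01100(✓)  01101(✓)  01111(✓)  10001(✓)  10011(✓)  10101(✓)  10111(✓)  11001(✓)  11010  11100(✓)  11101(✓)
size-2^1 implicants → -0001(✓)  -0101(✓)  -1001(✓)  -1100(✓)  -1101(✓)  0-001(✓)  0-100(✓)  0-101(✓)  00-01(✓)  00-10  001-0  0010-(✓)  01-01(✓)  011-1  0110-(✓)  1-001(✓)  1-101(✓)  10-01(✓)  10-11(✓)  100-1(✓)  101-1(✓)  11-01(✓)  1110-(✓)
size-2^2 implicants → --001(✓)  --101(✓)  -0-01(✓)  -1-01(✓)  -110-  0--01(✓)  0-10-  1--01(✓)  10--1
size-2^3 implicants → ---01
Unchecked terms (primes): ---01, -110-, 0-10-, 00-10, 001-0, 011-1, 10--1, 11010
Minterm coverage:
  m1 ⊆ ---01 [E]
  m2 ⊆ 00-10 [E]
  m5 ⊆ ---01,0-10-
  m6 ⊆ 00-10,001-0
  m9 ⊆ ---01 [E]
  m12 ⊆ -110-,0-10-
  m13 ⊆ ---01,-110-,0-10-,011-1
  m17 ⊆ ---01,10--1
  m19 ⊆ 10--1 [E]
  m21 ⊆ ---01,10--1
  m25 ⊆ ---01 [E]
  m26 ⊆ 11010 [E]
  m29 ⊆ ---01,-110-
E = {---01, 00-10, 10--1, 11010}

YES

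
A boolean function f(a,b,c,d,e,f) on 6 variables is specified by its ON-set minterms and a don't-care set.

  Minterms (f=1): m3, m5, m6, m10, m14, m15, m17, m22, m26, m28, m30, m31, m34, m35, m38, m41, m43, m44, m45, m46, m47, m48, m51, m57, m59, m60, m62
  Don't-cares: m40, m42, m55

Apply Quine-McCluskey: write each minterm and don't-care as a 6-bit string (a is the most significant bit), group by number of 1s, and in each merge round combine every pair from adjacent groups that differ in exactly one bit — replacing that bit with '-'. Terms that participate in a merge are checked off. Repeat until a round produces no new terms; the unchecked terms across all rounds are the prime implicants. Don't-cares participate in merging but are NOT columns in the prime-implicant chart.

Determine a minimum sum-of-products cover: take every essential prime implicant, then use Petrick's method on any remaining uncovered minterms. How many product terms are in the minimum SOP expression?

12

size-2^0 implicants → 000011(✓)  000101  000110(✓)  001010(✓)  001110(✓)  001111(✓)  010001  010110(✓)  011010(✓)  011100(✓)  011110(✓)  011111(✓)  100010(✓)  100011(✓)  100110(✓)  101000(✓)  101001(✓)  101010(✓)  101011(✓)  101100(✓)  101101(✓)  101110(✓)  101111(✓)  110000  110011(✓)  110111(✓)  111001(✓)  111011(✓)  111100(✓)  111110(✓)
size-2^1 implicants → -00011  -00110(✓)  -01010(✓)  -01110(✓)  -01111(✓)  -11100(✓)  -11110(✓)  0-0110(✓)  0-1010(✓)  0-1110(✓)  0-1111(✓)  00-110(✓)  001-10(✓)  00111-(✓)  01-110(✓)  011-10(✓)  0111-0(✓)  01111-(✓)  1-0011(✓)  1-1001(✓)  1-1011(✓)  1-1100(✓)  1-1110(✓)  10-010(✓)  10-011(✓)  10-110(✓)  100-10(✓)  10001-(✓)  101-00(✓)  101-01(✓)  101-10(✓)  101-11(✓)  1010-0(✓)  1010-1(✓)  10100-(✓)  10101-(✓)  1011-0(✓)  1011-1(✓)  10110-(✓)  10111-(✓)  11-011(✓)  110-11  1110-1(✓)  1111-0(✓)
size-2^2 implicants → --1110  -0-110  -01-10  -0111-  -111-0  0--110  0-1-10  0-111-  1--011  1-10-1  1-11-0  10--10  10-01-  101--0(✓)  101--1(✓)  101-0-(✓)  101-1-(✓)  1010--(✓)  1011--(✓)
size-2^3 implicants → 101---
Unchecked terms (primes): --1110, -0-110, -00011, -01-10, -0111-, -111-0, 0--110, 0-1-10, 0-111-, 000101, 010001, 1--011, 1-10-1, 1-11-0, 10--10, 10-01-, 101---, 110-11, 110000
Minterm coverage:
  m3 ⊆ -00011 [E]
  m5 ⊆ 000101 [E]
  m6 ⊆ -0-110,0--110
  m10 ⊆ -01-10,0-1-10
  m14 ⊆ --1110,-0-110,-01-10,-0111-,0--110,0-1-10,0-111-
  m15 ⊆ -0111-,0-111-
  m17 ⊆ 010001 [E]
  m22 ⊆ 0--110 [E]
  m26 ⊆ 0-1-10 [E]
  m28 ⊆ -111-0 [E]
  m30 ⊆ --1110,-111-0,0--110,0-1-10,0-111-
  m31 ⊆ 0-111- [E]
  m34 ⊆ 10--10,10-01-
  m35 ⊆ -00011,1--011,10-01-
  m38 ⊆ -0-110,10--10
  m41 ⊆ 1-10-1,101---
  m43 ⊆ 1--011,1-10-1,10-01-,101---
  m44 ⊆ 1-11-0,101---
  m45 ⊆ 101--- [E]
  m46 ⊆ --1110,-0-110,-01-10,-0111-,1-11-0,10--10,101---
  m47 ⊆ -0111-,101---
  m48 ⊆ 110000 [E]
  m51 ⊆ 1--011,110-11
  m57 ⊆ 1-10-1 [E]
  m59 ⊆ 1--011,1-10-1
  m60 ⊆ -111-0,1-11-0
  m62 ⊆ --1110,-111-0,1-11-0
E = {-00011, -111-0, 0--110, 0-1-10, 0-111-, 000101, 010001, 1-10-1, 101---, 110000}
Petrick residual → 1--011, 10--10
Cover = b'c'd'ef + bcdf' + a'def' + a'cef' + a'cde + a'b'c'de'f + a'bc'd'e'f + ad'ef + acd'f + ab'ef' + ab'c + abc'd'e'f'  |cover|=12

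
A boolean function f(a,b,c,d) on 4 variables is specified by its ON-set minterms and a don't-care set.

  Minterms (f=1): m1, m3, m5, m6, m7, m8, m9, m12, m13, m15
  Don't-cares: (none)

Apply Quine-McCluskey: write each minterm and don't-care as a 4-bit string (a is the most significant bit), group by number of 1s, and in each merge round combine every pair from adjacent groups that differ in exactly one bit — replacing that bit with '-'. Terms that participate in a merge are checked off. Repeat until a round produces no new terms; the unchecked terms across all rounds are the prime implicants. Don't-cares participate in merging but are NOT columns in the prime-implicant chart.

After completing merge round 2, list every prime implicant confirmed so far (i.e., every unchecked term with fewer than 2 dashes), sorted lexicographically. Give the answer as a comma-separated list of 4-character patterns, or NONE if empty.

Round 0: 0001✓ 0011✓ 0101✓ 0110✓ 0111✓ 1000✓ 1001✓ 1100✓ 1101✓ 1111✓
Round 1: -001✓ -101✓ -111✓ 0-01✓ 0-11✓ 00-1✓ 01-1✓ 011- 1-00✓ 1-01✓ 100-✓ 11-1✓ 110-✓
Round 2: --01 -1-1 0--1 1-0-
PIs = {--01, -1-1, 0--1, 011-, 1-0-}

011-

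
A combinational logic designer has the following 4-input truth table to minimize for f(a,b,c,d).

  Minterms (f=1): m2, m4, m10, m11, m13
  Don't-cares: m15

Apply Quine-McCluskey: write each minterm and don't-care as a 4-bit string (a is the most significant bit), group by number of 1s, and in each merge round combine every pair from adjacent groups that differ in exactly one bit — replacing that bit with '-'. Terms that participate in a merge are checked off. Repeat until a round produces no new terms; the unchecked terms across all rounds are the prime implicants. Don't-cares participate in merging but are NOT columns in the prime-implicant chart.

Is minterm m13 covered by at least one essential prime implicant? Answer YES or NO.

YES

Round 0: 0010✓ 0100 1010✓ 1011✓ 1101✓ 1111✓
Round 1: -010 1-11 101- 11-1
PIs = {-010, 0100, 1-11, 101-, 11-1}
Coverage chart:
  m2: -010 ←essential
  m4: 0100 ←essential
  m10: -010,101-
  m11: 1-11,101-
  m13: 11-1 ←essential
Essential: -010, 0100, 11-1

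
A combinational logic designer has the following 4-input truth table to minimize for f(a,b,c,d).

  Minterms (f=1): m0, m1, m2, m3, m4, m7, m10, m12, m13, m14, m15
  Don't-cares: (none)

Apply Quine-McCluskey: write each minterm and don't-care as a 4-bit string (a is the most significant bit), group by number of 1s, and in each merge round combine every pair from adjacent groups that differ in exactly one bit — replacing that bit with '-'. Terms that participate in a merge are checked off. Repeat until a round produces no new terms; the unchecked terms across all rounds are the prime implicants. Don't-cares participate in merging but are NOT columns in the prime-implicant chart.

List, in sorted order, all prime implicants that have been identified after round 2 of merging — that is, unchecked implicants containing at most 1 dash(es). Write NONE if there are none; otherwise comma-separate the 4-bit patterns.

-010, -100, -111, 0-00, 0-11, 1-10

[col 0] 0000*, 0001*, 0010*, 0011*, 0100*, 0111*, 1010*, 1100*, 1101*, 1110*, 1111*
[col 1] -010, -100, -111, 0-00, 0-11, 00-0*, 00-1*, 000-*, 001-*, 1-10, 11-0*, 11-1*, 110-*, 111-*
[col 2] 00--, 11--
Prime implicants: -010, -100, -111, 0-00, 0-11, 00--, 1-10, 11--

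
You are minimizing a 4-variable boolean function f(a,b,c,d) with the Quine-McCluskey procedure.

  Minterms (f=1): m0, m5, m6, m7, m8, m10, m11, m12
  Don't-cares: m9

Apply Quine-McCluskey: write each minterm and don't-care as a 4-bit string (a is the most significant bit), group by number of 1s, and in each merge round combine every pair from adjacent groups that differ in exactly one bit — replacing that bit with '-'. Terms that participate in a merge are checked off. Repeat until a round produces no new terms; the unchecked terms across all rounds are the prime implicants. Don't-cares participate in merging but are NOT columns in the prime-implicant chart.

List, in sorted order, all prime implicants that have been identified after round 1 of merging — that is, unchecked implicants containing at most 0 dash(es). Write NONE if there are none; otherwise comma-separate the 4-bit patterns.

NONE

[col 0] 0000*, 0101*, 0110*, 0111*, 1000*, 1001*, 1010*, 1011*, 1100*
[col 1] -000, 01-1, 011-, 1-00, 10-0*, 10-1*, 100-*, 101-*
[col 2] 10--
Prime implicants: -000, 01-1, 011-, 1-00, 10--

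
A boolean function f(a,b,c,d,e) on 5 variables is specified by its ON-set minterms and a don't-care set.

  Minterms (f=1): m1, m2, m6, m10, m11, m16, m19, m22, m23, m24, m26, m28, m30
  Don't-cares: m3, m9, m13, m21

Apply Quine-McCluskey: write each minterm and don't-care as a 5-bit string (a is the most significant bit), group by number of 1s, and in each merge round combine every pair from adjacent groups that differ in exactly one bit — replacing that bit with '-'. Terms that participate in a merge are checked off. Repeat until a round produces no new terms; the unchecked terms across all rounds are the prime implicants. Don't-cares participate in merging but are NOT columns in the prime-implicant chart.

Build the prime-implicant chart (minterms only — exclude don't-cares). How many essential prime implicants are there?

3

Round 0: 00001✓ 00010✓ 00011✓ 00110✓ 01001✓ 01010✓ 01011✓ 01101✓ 10000✓ 10011✓ 10101✓ 10110✓ 10111✓ 11000✓ 11010✓ 11100✓ 11110✓
Round 1: -0011 -0110 -1010 0-001✓ 0-010✓ 0-011✓ 00-10 000-1✓ 0001-✓ 01-01 010-1✓ 0101-✓ 1-000 1-110 10-11 101-1 1011- 11-00✓ 11-10✓ 110-0✓ 111-0✓
Round 2: 0-0-1 0-01- 11--0
PIs = {-0011, -0110, -1010, 0-0-1, 0-01-, 00-10, 01-01, 1-000, 1-110, 10-11, 101-1, 1011-, 11--0}
Coverage chart:
  m1: 0-0-1 ←essential
  m2: 0-01-,00-10
  m6: -0110,00-10
  m10: -1010,0-01-
  m11: 0-0-1,0-01-
  m16: 1-000 ←essential
  m19: -0011,10-11
  m22: -0110,1-110,1011-
  m23: 10-11,101-1,1011-
  m24: 1-000,11--0
  m26: -1010,11--0
  m28: 11--0 ←essential
  m30: 1-110,11--0
Essential: 0-0-1, 1-000, 11--0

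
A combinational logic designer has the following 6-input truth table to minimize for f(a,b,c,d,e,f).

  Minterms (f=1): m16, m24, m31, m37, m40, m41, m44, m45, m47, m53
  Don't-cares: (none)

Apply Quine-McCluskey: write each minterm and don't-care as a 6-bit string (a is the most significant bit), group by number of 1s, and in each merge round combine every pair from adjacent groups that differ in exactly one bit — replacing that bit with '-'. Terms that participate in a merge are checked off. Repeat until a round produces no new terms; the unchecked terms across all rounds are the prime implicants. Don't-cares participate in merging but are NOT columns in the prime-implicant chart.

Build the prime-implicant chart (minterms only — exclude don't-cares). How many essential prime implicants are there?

5

Round 0: 010000✓ 011000✓ 011111 100101✓ 101000✓ 101001✓ 101100✓ 101101✓ 101111✓ 110101✓
Round 1: 01-000 1-0101 10-101 101-00✓ 101-01✓ 10100-✓ 1011-1 10110-✓
Round 2: 101-0-
PIs = {01-000, 011111, 1-0101, 10-101, 101-0-, 1011-1}
Coverage chart:
  m16: 01-000 ←essential
  m24: 01-000 ←essential
  m31: 011111 ←essential
  m37: 1-0101,10-101
  m40: 101-0- ←essential
  m41: 101-0- ←essential
  m44: 101-0- ←essential
  m45: 10-101,101-0-,1011-1
  m47: 1011-1 ←essential
  m53: 1-0101 ←essential
Essential: 01-000, 011111, 1-0101, 101-0-, 1011-1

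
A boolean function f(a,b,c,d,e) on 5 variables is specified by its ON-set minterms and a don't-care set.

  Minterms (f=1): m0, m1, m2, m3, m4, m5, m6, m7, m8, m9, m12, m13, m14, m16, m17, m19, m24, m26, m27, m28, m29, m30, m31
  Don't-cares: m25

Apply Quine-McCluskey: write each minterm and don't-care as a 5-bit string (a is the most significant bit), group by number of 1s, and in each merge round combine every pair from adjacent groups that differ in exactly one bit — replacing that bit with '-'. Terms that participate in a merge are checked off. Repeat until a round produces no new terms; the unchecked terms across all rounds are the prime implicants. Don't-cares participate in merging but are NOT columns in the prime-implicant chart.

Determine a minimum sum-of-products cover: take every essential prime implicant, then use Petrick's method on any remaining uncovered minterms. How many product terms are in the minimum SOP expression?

6

[col 0] 00000*, 00001*, 00010*, 00011*, 00100*, 00101*, 00110*, 00111*, 01000*, 01001*, 01100*, 01101*, 01110*, 10000*, 10001*, 10011*, 11000*, 11001*, 11010*, 11011*, 11100*, 11101*, 11110*, 11111*
[col 1] -0000*, -0001*, -0011*, -1000*, -1001*, -1100*, -1101*, -1110*, 0-000*, 0-001*, 0-100*, 0-101*, 0-110*, 00-00*, 00-01*, 00-10*, 00-11*, 000-0*, 000-1*, 0000-*, 0001-*, 001-0*, 001-1*, 0010-*, 0011-*, 01-00*, 01-01*, 0100-*, 011-0*, 0110-*, 1-000*, 1-001*, 1-011*, 100-1*, 1000-*, 11-00*, 11-01*, 11-10*, 11-11*, 110-0*, 110-1*, 1100-*, 1101-*, 111-0*, 111-1*, 1110-*, 1111-*
[col 2] --000*, --001*, -00-1, -000-*, -1-00*, -1-01*, -100-*, -11-0, -110-*, 0--00*, 0--01*, 0-00-*, 0-1-0, 0-10-*, 00--0*, 00--1*, 00-0-*, 00-1-*, 000--*, 001--*, 01-0-*, 1-0-1, 1-00-*, 11--0*, 11--1*, 11-0-*, 11-1-*, 110--*, 111--*
[col 3] --00-, -1-0-, 0--0-, 00---, 11---
Prime implicants: --00-, -00-1, -1-0-, -11-0, 0--0-, 0-1-0, 00---, 1-0-1, 11---
PI chart (minterm → PIs covering it):
  0 | --00-,0--0-,00---
  1 | --00-,-00-1,0--0-,00---
  2 | 00---  (sole → essential)
  3 | -00-1,00---
  4 | 0--0-,0-1-0,00---
  5 | 0--0-,00---
  6 | 0-1-0,00---
  7 | 00---  (sole → essential)
  8 | --00-,-1-0-,0--0-
  9 | --00-,-1-0-,0--0-
  12 | -1-0-,-11-0,0--0-,0-1-0
  13 | -1-0-,0--0-
  14 | -11-0,0-1-0
  16 | --00-  (sole → essential)
  17 | --00-,-00-1,1-0-1
  19 | -00-1,1-0-1
  24 | --00-,-1-0-,11---
  26 | 11---  (sole → essential)
  27 | 1-0-1,11---
  28 | -1-0-,-11-0,11---
  29 | -1-0-,11---
  30 | -11-0,11---
  31 | 11---  (sole → essential)
Essential prime implicants: --00-, 00---, 11---
Petrick residual → -00-1, -1-0-, -11-0
Minimum SOP uses 6 PIs: c'd' + b'c'e + bd' + bce' + a'b' + ab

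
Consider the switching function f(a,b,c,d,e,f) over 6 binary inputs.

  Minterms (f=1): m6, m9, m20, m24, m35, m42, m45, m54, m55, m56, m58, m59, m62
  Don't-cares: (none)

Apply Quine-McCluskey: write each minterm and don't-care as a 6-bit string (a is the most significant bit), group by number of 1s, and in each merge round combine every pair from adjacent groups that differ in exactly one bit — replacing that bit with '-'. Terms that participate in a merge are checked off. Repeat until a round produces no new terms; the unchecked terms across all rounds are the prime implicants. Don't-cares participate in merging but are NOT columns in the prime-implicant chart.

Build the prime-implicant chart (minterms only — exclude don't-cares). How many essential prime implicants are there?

size-2^0 implicants → 000110  001001  010100  011000(✓)  100011  101010(✓)  101101  110110(✓)  110111(✓)  111000(✓)  111010(✓)  111011(✓)  111110(✓)
size-2^1 implicants → -11000  1-1010  11-110  11011-  111-10  1110-0  11101-
Unchecked terms (primes): -11000, 000110, 001001, 010100, 1-1010, 100011, 101101, 11-110, 11011-, 111-10, 1110-0, 11101-
Minterm coverage:
  m6 ⊆ 000110 [E]
  m9 ⊆ 001001 [E]
  m20 ⊆ 010100 [E]
  m24 ⊆ -11000 [E]
  m35 ⊆ 100011 [E]
  m42 ⊆ 1-1010 [E]
  m45 ⊆ 101101 [E]
  m54 ⊆ 11-110,11011-
  m55 ⊆ 11011- [E]
  m56 ⊆ -11000,1110-0
  m58 ⊆ 1-1010,111-10,1110-0,11101-
  m59 ⊆ 11101- [E]
  m62 ⊆ 11-110,111-10
E = {-11000, 000110, 001001, 010100, 1-1010, 100011, 101101, 11011-, 11101-}

9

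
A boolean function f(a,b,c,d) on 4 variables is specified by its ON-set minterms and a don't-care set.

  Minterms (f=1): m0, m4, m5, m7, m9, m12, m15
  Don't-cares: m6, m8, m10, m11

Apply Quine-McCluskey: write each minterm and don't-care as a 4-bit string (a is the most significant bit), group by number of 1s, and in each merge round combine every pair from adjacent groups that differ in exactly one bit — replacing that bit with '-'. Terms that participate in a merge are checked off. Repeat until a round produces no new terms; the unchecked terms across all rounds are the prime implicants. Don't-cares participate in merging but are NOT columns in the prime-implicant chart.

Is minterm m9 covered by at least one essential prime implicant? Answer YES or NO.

Round 0: 0000✓ 0100✓ 0101✓ 0110✓ 0111✓ 1000✓ 1001✓ 1010✓ 1011✓ 1100✓ 1111✓
Round 1: -000✓ -100✓ -111 0-00✓ 01-0✓ 01-1✓ 010-✓ 011-✓ 1-00✓ 1-11 10-0✓ 10-1✓ 100-✓ 101-✓
Round 2: --00 01-- 10--
PIs = {--00, -111, 01--, 1-11, 10--}
Coverage chart:
  m0: --00 ←essential
  m4: --00,01--
  m5: 01-- ←essential
  m7: -111,01--
  m9: 10-- ←essential
  m12: --00 ←essential
  m15: -111,1-11
Essential: --00, 01--, 10--

YES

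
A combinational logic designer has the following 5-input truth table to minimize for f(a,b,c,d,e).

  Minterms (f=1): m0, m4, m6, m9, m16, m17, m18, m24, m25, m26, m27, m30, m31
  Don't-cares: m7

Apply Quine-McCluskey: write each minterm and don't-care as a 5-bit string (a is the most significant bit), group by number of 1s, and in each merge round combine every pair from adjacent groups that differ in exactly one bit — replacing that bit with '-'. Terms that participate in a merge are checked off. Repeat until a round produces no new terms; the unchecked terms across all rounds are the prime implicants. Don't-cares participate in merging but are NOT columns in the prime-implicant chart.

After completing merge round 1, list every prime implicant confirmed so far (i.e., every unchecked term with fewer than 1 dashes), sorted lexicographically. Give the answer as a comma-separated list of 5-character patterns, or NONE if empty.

[col 0] 00000*, 00100*, 00110*, 00111*, 01001*, 10000*, 10001*, 10010*, 11000*, 11001*, 11010*, 11011*, 11110*, 11111*
[col 1] -0000, -1001, 00-00, 001-0, 0011-, 1-000*, 1-001*, 1-010*, 100-0*, 1000-*, 11-10*, 11-11*, 110-0*, 110-1*, 1100-*, 1101-*, 1111-*
[col 2] 1-0-0, 1-00-, 11-1-, 110--
Prime implicants: -0000, -1001, 00-00, 001-0, 0011-, 1-0-0, 1-00-, 11-1-, 110--

NONE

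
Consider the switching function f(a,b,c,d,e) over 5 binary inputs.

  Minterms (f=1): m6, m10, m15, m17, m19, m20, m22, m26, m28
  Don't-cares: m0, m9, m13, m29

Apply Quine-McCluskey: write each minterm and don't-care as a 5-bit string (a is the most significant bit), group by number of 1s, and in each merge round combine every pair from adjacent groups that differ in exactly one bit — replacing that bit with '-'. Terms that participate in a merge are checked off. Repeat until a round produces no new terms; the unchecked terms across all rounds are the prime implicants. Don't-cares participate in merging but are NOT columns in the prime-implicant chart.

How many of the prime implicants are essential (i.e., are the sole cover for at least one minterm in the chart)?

4

[col 0] 00000, 00110*, 01001*, 01010*, 01101*, 01111*, 10001*, 10011*, 10100*, 10110*, 11010*, 11100*, 11101*
[col 1] -0110, -1010, -1101, 01-01, 011-1, 1-100, 100-1, 101-0, 1110-
Prime implicants: -0110, -1010, -1101, 00000, 01-01, 011-1, 1-100, 100-1, 101-0, 1110-
PI chart (minterm → PIs covering it):
  6 | -0110  (sole → essential)
  10 | -1010  (sole → essential)
  15 | 011-1  (sole → essential)
  17 | 100-1  (sole → essential)
  19 | 100-1  (sole → essential)
  20 | 1-100,101-0
  22 | -0110,101-0
  26 | -1010  (sole → essential)
  28 | 1-100,1110-
Essential prime implicants: -0110, -1010, 011-1, 100-1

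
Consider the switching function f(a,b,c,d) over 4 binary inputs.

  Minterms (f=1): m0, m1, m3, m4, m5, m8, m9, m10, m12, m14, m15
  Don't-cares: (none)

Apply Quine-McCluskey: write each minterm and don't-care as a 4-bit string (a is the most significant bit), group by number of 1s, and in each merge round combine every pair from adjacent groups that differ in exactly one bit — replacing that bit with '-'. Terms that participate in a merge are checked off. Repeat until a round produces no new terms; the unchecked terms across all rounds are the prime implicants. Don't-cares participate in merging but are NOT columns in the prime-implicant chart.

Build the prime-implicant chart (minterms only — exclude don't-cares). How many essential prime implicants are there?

[col 0] 0000*, 0001*, 0011*, 0100*, 0101*, 1000*, 1001*, 1010*, 1100*, 1110*, 1111*
[col 1] -000*, -001*, -100*, 0-00*, 0-01*, 00-1, 000-*, 010-*, 1-00*, 1-10*, 10-0*, 100-*, 11-0*, 111-
[col 2] --00, -00-, 0-0-, 1--0
Prime implicants: --00, -00-, 0-0-, 00-1, 1--0, 111-
PI chart (minterm → PIs covering it):
  0 | --00,-00-,0-0-
  1 | -00-,0-0-,00-1
  3 | 00-1  (sole → essential)
  4 | --00,0-0-
  5 | 0-0-  (sole → essential)
  8 | --00,-00-,1--0
  9 | -00-  (sole → essential)
  10 | 1--0  (sole → essential)
  12 | --00,1--0
  14 | 1--0,111-
  15 | 111-  (sole → essential)
Essential prime implicants: -00-, 0-0-, 00-1, 1--0, 111-

5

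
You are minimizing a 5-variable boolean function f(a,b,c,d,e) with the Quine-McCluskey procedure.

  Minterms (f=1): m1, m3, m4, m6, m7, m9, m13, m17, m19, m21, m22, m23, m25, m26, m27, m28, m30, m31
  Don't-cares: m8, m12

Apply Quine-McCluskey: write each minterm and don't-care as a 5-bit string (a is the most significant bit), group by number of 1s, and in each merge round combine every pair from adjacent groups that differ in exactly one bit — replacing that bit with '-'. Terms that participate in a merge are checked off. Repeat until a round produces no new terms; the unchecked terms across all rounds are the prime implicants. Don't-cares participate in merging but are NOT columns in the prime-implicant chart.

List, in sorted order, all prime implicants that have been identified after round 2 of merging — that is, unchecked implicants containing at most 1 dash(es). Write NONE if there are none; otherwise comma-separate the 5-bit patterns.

-1100, 0-100, 001-0, 111-0

[col 0] 00001*, 00011*, 00100*, 00110*, 00111*, 01000*, 01001*, 01100*, 01101*, 10001*, 10011*, 10101*, 10110*, 10111*, 11001*, 11010*, 11011*, 11100*, 11110*, 11111*
[col 1] -0001*, -0011*, -0110*, -0111*, -1001*, -1100, 0-001*, 0-100, 00-11*, 000-1*, 001-0, 0011-*, 01-00*, 01-01*, 0100-*, 0110-*, 1-001*, 1-011*, 1-110*, 1-111*, 10-01*, 10-11*, 100-1*, 101-1*, 1011-*, 11-10*, 11-11*, 110-1*, 1101-*, 111-0, 1111-*
[col 2] --001, -0-11, -00-1, -011-, 01-0-, 1--11, 1-0-1, 1-11-, 10--1, 11-1-
Prime implicants: --001, -0-11, -00-1, -011-, -1100, 0-100, 001-0, 01-0-, 1--11, 1-0-1, 1-11-, 10--1, 11-1-, 111-0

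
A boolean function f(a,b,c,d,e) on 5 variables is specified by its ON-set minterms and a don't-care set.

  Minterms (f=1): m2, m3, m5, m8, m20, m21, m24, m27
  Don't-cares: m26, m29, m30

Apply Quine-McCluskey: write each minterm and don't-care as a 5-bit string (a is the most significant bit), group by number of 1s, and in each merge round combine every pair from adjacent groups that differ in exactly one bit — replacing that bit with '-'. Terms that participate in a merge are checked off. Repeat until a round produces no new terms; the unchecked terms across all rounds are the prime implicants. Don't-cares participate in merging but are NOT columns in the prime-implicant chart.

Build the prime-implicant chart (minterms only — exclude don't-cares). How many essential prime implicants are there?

Round 0: 00010✓ 00011✓ 00101✓ 01000✓ 10100✓ 10101✓ 11000✓ 11010✓ 11011✓ 11101✓ 11110✓
Round 1: -0101 -1000 0001- 1-101 1010- 11-10 110-0 1101-
PIs = {-0101, -1000, 0001-, 1-101, 1010-, 11-10, 110-0, 1101-}
Coverage chart:
  m2: 0001- ←essential
  m3: 0001- ←essential
  m5: -0101 ←essential
  m8: -1000 ←essential
  m20: 1010- ←essential
  m21: -0101,1-101,1010-
  m24: -1000,110-0
  m27: 1101- ←essential
Essential: -0101, -1000, 0001-, 1010-, 1101-

5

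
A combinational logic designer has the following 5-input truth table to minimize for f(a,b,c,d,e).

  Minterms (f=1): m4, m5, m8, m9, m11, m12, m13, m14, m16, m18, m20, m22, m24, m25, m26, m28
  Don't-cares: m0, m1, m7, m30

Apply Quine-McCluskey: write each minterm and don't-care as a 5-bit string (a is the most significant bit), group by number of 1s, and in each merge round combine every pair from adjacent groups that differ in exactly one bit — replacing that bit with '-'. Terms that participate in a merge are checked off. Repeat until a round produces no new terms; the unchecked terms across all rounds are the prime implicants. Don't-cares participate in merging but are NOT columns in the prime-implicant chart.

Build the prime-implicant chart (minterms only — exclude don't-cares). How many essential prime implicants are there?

Round 0: 00000✓ 00001✓ 00100✓ 00101✓ 00111✓ 01000✓ 01001✓ 01011✓ 01100✓ 01101✓ 01110✓ 10000✓ 10010✓ 10100✓ 10110✓ 11000✓ 11001✓ 11010✓ 11100✓ 11110✓
Round 1: -0000✓ -0100✓ -1000✓ -1001✓ -1100✓ -1110✓ 0-000✓ 0-001✓ 0-100✓ 0-101✓ 00-00✓ 00-01✓ 0000-✓ 001-1 0010-✓ 01-00✓ 01-01✓ 010-1 0100-✓ 011-0✓ 0110-✓ 1-000✓ 1-010✓ 1-100✓ 1-110✓ 10-00✓ 10-10✓ 100-0✓ 101-0✓ 11-00✓ 11-10✓ 110-0✓ 1100-✓ 111-0✓
Round 2: --000✓ --100✓ -0-00✓ -1-00✓ -100- -11-0 0--00✓ 0--01✓ 0-00-✓ 0-10-✓ 00-0-✓ 01-0-✓ 1--00✓ 1--10✓ 1-0-0✓ 1-1-0✓ 10--0✓ 11--0✓
Round 3: ---00 0--0- 1---0
PIs = {---00, -100-, -11-0, 0--0-, 001-1, 010-1, 1---0}
Coverage chart:
  m4: ---00,0--0-
  m5: 0--0-,001-1
  m8: ---00,-100-,0--0-
  m9: -100-,0--0-,010-1
  m11: 010-1 ←essential
  m12: ---00,-11-0,0--0-
  m13: 0--0- ←essential
  m14: -11-0 ←essential
  m16: ---00,1---0
  m18: 1---0 ←essential
  m20: ---00,1---0
  m22: 1---0 ←essential
  m24: ---00,-100-,1---0
  m25: -100- ←essential
  m26: 1---0 ←essential
  m28: ---00,-11-0,1---0
Essential: -100-, -11-0, 0--0-, 010-1, 1---0

5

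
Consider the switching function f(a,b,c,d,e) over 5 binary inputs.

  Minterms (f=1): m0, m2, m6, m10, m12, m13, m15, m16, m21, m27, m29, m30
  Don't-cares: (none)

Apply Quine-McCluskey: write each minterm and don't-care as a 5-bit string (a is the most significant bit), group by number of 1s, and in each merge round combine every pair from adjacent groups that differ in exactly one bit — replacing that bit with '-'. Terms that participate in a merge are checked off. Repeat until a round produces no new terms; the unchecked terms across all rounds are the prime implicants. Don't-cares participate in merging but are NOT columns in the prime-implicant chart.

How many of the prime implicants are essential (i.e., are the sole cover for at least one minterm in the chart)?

size-2^0 implicants → 00000(✓)  00010(✓)  00110(✓)  01010(✓)  01100(✓)  01101(✓)  01111(✓)  10000(✓)  10101(✓)  11011  11101(✓)  11110
size-2^1 implicants → -0000  -1101  0-010  00-10  000-0  011-1  0110-  1-101
Unchecked terms (primes): -0000, -1101, 0-010, 00-10, 000-0, 011-1, 0110-, 1-101, 11011, 11110
Minterm coverage:
  m0 ⊆ -0000,000-0
  m2 ⊆ 0-010,00-10,000-0
  m6 ⊆ 00-10 [E]
  m10 ⊆ 0-010 [E]
  m12 ⊆ 0110- [E]
  m13 ⊆ -1101,011-1,0110-
  m15 ⊆ 011-1 [E]
  m16 ⊆ -0000 [E]
  m21 ⊆ 1-101 [E]
  m27 ⊆ 11011 [E]
  m29 ⊆ -1101,1-101
  m30 ⊆ 11110 [E]
E = {-0000, 0-010, 00-10, 011-1, 0110-, 1-101, 11011, 11110}

8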